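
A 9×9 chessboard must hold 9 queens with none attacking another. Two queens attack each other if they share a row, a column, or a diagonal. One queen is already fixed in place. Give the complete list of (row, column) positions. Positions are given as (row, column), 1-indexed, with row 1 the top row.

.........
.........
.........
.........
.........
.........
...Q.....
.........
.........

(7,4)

(1,2) (2,6) (3,9) (4,3) (5,5) (6,8) (7,4) (8,1) (9,7)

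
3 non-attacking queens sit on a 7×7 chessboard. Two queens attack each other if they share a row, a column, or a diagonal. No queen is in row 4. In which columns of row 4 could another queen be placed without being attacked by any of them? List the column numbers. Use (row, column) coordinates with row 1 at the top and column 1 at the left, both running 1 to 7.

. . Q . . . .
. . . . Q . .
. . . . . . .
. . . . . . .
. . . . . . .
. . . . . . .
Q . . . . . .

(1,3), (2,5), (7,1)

(1,3) attacks row 4 at column 3 and diagonals 6.
(2,5) attacks row 4 at column 5 and diagonals 3, 7.
(7,1) attacks row 4 at column 1 and diagonals 4.
Attacked columns: {1, 3, 4, 5, 6, 7}. Safe: {2}.

columns 2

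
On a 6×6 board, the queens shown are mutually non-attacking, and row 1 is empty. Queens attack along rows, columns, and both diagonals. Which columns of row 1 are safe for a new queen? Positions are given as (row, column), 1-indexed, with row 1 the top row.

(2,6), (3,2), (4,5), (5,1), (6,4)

columns 3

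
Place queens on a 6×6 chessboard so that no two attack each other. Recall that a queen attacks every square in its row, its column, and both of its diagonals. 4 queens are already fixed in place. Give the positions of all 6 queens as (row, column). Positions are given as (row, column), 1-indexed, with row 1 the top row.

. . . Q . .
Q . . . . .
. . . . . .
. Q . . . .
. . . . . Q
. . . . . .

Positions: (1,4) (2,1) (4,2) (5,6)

(1,4) (2,1) (3,5) (4,2) (5,6) (6,3)

Row 3: attacked by (1,4)→{2,4,6}; (2,1)→{1,2}; (4,2)→{1,2,3}; (5,6)→{4,6}. Safe: 5. Place at column 5.
Row 6: attacked by (1,4)→{4}; (2,1)→{1,5}; (3,5)→{2,5}; (4,2)→{2,4}; (5,6)→{5,6}. Safe: 3. Place at column 3.
Columns [4, 1, 5, 2, 6, 3], r−c [-3, 1, -2, 2, -1, 3], r+c [5, 3, 8, 6, 11, 9] are all distinct, so no two queens attack.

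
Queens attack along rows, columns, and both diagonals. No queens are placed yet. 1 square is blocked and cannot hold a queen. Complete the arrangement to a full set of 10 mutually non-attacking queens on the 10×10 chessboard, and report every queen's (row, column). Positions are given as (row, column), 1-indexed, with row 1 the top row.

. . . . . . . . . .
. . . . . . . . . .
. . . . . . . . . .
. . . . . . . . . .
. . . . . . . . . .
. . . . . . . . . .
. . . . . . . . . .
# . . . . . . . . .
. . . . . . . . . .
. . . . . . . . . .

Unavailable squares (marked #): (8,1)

(1,3) (2,6) (3,4) (4,10) (5,1) (6,9) (7,5) (8,8) (9,2) (10,7)

Row 1: Safe: 1, 2, 3, 4, 5, 6, 7, 8, 9, 10. Place at column 3.
Row 2: attacked by (1,3)→{2,3,4}. Safe: 1, 5, 6, 7, 8, 9, 10. Place at column 6.
Row 3: attacked by (1,3)→{1,3,5}; (2,6)→{5,6,7}. Safe: 2, 4, 8, 9, 10. Place at column 4.
Row 4: attacked by (1,3)→{3,6}; (2,6)→{4,6,8}; (3,4)→{3,4,5}. Safe: 1, 2, 7, 9, 10. Place at column 10.
Row 5: attacked by (1,3)→{3,7}; (2,6)→{3,6,9}; (3,4)→{2,4,6}; (4,10)→{9,10}. Safe: 1, 5, 8. Place at column 1.
Row 6: attacked by (1,3)→{3,8}; (2,6)→{2,6,10}; (3,4)→{1,4,7}; (4,10)→{8,10}; (5,1)→{1,2}. Safe: 5, 9. Place at column 9.
Row 7: attacked by (1,3)→{3,9}; (2,6)→{1,6}; (3,4)→{4,8}; (4,10)→{7,10}; (5,1)→{1,3}; (6,9)→{8,9,10}. Safe: 2, 5. Place at column 5.
Row 8: attacked by (1,3)→{3,10}; (2,6)→{6}; (3,4)→{4,9}; (4,10)→{6,10}; (5,1)→{1,4}; (6,9)→{7,9}; (7,5)→{4,5,6}. Blocked: 1. Safe: 2, 8. Place at column 8.
Row 9: attacked by (1,3)→{3}; (2,6)→{6}; (3,4)→{4,10}; (4,10)→{5,10}; (5,1)→{1,5}; (6,9)→{6,9}; (7,5)→{3,5,7}; (8,8)→{7,8,9}. Safe: 2. Place at column 2.
Row 10: attacked by (1,3)→{3}; (2,6)→{6}; (3,4)→{4}; (4,10)→{4,10}; (5,1)→{1,6}; (6,9)→{5,9}; (7,5)→{2,5,8}; (8,8)→{6,8,10}; (9,2)→{1,2,3}. Safe: 7. Place at column 7.
Columns [3, 6, 4, 10, 1, 9, 5, 8, 2, 7], r−c [-2, -4, -1, -6, 4, -3, 2, 0, 7, 3], r+c [4, 8, 7, 14, 6, 15, 12, 16, 11, 17] are all distinct, so no two queens attack.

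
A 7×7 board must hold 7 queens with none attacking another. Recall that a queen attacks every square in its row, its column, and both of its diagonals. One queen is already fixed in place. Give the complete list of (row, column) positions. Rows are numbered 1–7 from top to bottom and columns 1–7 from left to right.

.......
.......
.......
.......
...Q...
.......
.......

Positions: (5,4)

(1,3) (2,5) (3,7) (4,2) (5,4) (6,6) (7,1)

Row 1: attacked by (5,4)→{4}. Safe: 1, 2, 3, 5, 6, 7. Place at column 3.
Row 2: attacked by (1,3)→{2,3,4}; (5,4)→{1,4,7}. Safe: 5, 6. Place at column 5.
Row 3: attacked by (1,3)→{1,3,5}; (2,5)→{4,5,6}; (5,4)→{2,4,6}. Safe: 7. Place at column 7.
Row 4: attacked by (1,3)→{3,6}; (2,5)→{3,5,7}; (3,7)→{6,7}; (5,4)→{3,4,5}. Safe: 1, 2. Place at column 2.
Row 6: attacked by (1,3)→{3}; (2,5)→{1,5}; (3,7)→{4,7}; (4,2)→{2,4}; (5,4)→{3,4,5}. Safe: 6. Place at column 6.
Row 7: attacked by (1,3)→{3}; (2,5)→{5}; (3,7)→{3,7}; (4,2)→{2,5}; (5,4)→{2,4,6}; (6,6)→{5,6,7}. Safe: 1. Place at column 1.
Columns [3, 5, 7, 2, 4, 6, 1], r−c [-2, -3, -4, 2, 1, 0, 6], r+c [4, 7, 10, 6, 9, 12, 8] are all distinct, so no two queens attack.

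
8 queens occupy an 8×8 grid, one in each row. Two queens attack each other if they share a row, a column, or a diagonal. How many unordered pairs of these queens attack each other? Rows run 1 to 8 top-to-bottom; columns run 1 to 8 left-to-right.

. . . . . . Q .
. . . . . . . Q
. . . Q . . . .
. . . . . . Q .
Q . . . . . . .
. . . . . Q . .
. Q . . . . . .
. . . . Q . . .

2

Same column: (1,7)–(4,7) (column 7).
Same diagonal: (1,7)–(2,8) (|1−2| = |7−8| = 1).
Total attacking pairs: 2.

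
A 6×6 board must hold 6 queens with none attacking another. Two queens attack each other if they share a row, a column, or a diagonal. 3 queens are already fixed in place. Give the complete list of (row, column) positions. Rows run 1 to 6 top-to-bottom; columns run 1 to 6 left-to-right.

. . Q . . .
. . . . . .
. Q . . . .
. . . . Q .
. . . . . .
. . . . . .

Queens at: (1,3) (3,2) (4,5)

(1,3) (2,6) (3,2) (4,5) (5,1) (6,4)

Row 2: attacked by (1,3)→{2,3,4}; (3,2)→{1,2,3}; (4,5)→{3,5}. Safe: 6. Place at column 6.
Row 5: attacked by (1,3)→{3}; (2,6)→{3,6}; (3,2)→{2,4}; (4,5)→{4,5,6}. Safe: 1. Place at column 1.
Row 6: attacked by (1,3)→{3}; (2,6)→{2,6}; (3,2)→{2,5}; (4,5)→{3,5}; (5,1)→{1,2}. Safe: 4. Place at column 4.
Columns [3, 6, 2, 5, 1, 4], r−c [-2, -4, 1, -1, 4, 2], r+c [4, 8, 5, 9, 6, 10] are all distinct, so no two queens attack.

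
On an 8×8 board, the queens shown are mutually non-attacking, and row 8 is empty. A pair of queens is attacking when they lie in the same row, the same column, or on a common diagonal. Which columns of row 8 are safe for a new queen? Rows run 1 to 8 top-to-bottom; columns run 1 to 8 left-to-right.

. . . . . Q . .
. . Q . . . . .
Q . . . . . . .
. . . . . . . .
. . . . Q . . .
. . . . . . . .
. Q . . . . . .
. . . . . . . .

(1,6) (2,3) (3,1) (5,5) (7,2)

(1,6) attacks row 8 at column 6.
(2,3) attacks row 8 at column 3.
(3,1) attacks row 8 at column 1 and diagonals 6.
(5,5) attacks row 8 at column 5 and diagonals 2, 8.
(7,2) attacks row 8 at column 2 and diagonals 1, 3.
Attacked columns: {1, 2, 3, 5, 6, 8}. Safe: {4, 7}.

columns 4, 7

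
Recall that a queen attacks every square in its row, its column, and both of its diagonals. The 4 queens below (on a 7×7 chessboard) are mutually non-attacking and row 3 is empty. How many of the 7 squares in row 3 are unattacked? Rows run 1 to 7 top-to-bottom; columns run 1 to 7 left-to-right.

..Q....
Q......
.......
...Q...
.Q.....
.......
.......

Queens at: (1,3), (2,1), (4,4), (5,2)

2

(1,3) attacks row 3 at column 3 and diagonals 1, 5.
(2,1) attacks row 3 at column 1 and diagonals 2.
(4,4) attacks row 3 at column 4 and diagonals 3, 5.
(5,2) attacks row 3 at column 2 and diagonals 4.
Attacked columns: {1, 2, 3, 4, 5}. Safe: {6, 7}.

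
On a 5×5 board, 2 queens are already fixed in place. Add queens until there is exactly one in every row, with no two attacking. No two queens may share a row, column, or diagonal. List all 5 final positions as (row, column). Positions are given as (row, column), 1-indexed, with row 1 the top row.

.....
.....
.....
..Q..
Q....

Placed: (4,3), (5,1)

Row 1: attacked by (4,3)→{3}; (5,1)→{1,5}. Safe: 2, 4. Place at column 4.
Row 2: attacked by (1,4)→{3,4,5}; (4,3)→{1,3,5}; (5,1)→{1,4}. Safe: 2. Place at column 2.
Row 3: attacked by (1,4)→{2,4}; (2,2)→{1,2,3}; (4,3)→{2,3,4}; (5,1)→{1,3}. Safe: 5. Place at column 5.
Columns [4, 2, 5, 3, 1], r−c [-3, 0, -2, 1, 4], r+c [5, 4, 8, 7, 6] are all distinct, so no two queens attack.

(1,4) (2,2) (3,5) (4,3) (5,1)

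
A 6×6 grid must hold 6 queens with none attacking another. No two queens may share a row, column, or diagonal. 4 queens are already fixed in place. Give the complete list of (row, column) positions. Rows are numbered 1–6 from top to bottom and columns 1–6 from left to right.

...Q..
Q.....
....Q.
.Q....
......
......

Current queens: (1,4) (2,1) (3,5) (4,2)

Row 5: attacked by (1,4)→{4}; (2,1)→{1,4}; (3,5)→{3,5}; (4,2)→{1,2,3}. Safe: 6. Place at column 6.
Row 6: attacked by (1,4)→{4}; (2,1)→{1,5}; (3,5)→{2,5}; (4,2)→{2,4}; (5,6)→{5,6}. Safe: 3. Place at column 3.
Columns [4, 1, 5, 2, 6, 3], r−c [-3, 1, -2, 2, -1, 3], r+c [5, 3, 8, 6, 11, 9] are all distinct, so no two queens attack.

(1,4) (2,1) (3,5) (4,2) (5,6) (6,3)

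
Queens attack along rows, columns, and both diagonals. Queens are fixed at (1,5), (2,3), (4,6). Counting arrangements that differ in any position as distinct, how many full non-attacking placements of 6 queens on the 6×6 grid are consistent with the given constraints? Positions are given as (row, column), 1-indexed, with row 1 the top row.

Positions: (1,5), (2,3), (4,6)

1

Branch on row 3: col 1 → 1.
Sum: 1 = 1.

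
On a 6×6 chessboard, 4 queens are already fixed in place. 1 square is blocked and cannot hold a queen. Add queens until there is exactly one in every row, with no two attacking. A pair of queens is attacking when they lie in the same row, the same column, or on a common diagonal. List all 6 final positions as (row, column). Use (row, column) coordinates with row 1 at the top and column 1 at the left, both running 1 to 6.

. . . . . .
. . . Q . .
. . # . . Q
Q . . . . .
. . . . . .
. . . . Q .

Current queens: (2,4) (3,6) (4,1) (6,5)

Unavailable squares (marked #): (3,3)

(1,2) (2,4) (3,6) (4,1) (5,3) (6,5)

Row 1: attacked by (2,4)→{3,4,5}; (3,6)→{4,6}; (4,1)→{1,4}; (6,5)→{5}. Safe: 2. Place at column 2.
Row 5: attacked by (1,2)→{2,6}; (2,4)→{1,4}; (3,6)→{4,6}; (4,1)→{1,2}; (6,5)→{4,5,6}. Safe: 3. Place at column 3.
Columns [2, 4, 6, 1, 3, 5], r−c [-1, -2, -3, 3, 2, 1], r+c [3, 6, 9, 5, 8, 11] are all distinct, so no two queens attack.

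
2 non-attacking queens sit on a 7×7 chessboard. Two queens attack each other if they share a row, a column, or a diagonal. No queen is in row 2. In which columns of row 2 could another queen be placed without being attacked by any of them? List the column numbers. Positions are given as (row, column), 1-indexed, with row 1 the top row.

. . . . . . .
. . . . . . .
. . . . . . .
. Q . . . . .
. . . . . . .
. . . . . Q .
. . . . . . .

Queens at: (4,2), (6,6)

(4,2) attacks row 2 at column 2 and diagonals 4.
(6,6) attacks row 2 at column 6 and diagonals 2.
Attacked columns: {2, 4, 6}. Safe: {1, 3, 5, 7}.

columns 1, 3, 5, 7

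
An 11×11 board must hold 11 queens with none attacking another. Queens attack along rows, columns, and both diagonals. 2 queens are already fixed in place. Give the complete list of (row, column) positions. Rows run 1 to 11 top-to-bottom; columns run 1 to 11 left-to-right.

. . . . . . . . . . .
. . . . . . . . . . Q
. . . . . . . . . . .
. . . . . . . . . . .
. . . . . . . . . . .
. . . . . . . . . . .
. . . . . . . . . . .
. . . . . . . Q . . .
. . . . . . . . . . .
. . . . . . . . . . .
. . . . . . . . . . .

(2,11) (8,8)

(1,7) (2,11) (3,6) (4,1) (5,9) (6,5) (7,3) (8,8) (9,10) (10,2) (11,4)

Row 1: attacked by (2,11)→{10,11}; (8,8)→{1,8}. Safe: 2, 3, 4, 5, 6, 7, 9. Place at column 7.
Row 3: attacked by (1,7)→{5,7,9}; (2,11)→{10,11}; (8,8)→{3,8}. Safe: 1, 2, 4, 6. Place at column 6.
Row 4: attacked by (1,7)→{4,7,10}; (2,11)→{9,11}; (3,6)→{5,6,7}; (8,8)→{4,8}. Safe: 1, 2, 3. Place at column 1.
Row 5: attacked by (1,7)→{3,7,11}; (2,11)→{8,11}; (3,6)→{4,6,8}; (4,1)→{1,2}; (8,8)→{5,8,11}. Safe: 9, 10. Place at column 9.
Row 6: attacked by (1,7)→{2,7}; (2,11)→{7,11}; (3,6)→{3,6,9}; (4,1)→{1,3}; (5,9)→{8,9,10}; (8,8)→{6,8,10}. Safe: 4, 5. Place at column 5.
Row 7: attacked by (1,7)→{1,7}; (2,11)→{6,11}; (3,6)→{2,6,10}; (4,1)→{1,4}; (5,9)→{7,9,11}; (6,5)→{4,5,6}; (8,8)→{7,8,9}. Safe: 3. Place at column 3.
Row 9: attacked by (1,7)→{7}; (2,11)→{4,11}; (3,6)→{6}; (4,1)→{1,6}; (5,9)→{5,9}; (6,5)→{2,5,8}; (7,3)→{1,3,5}; (8,8)→{7,8,9}. Safe: 10. Place at column 10.
Row 10: attacked by (1,7)→{7}; (2,11)→{3,11}; (3,6)→{6}; (4,1)→{1,7}; (5,9)→{4,9}; (6,5)→{1,5,9}; (7,3)→{3,6}; (8,8)→{6,8,10}; (9,10)→{9,10,11}. Safe: 2. Place at column 2.
Row 11: attacked by (1,7)→{7}; (2,11)→{2,11}; (3,6)→{6}; (4,1)→{1,8}; (5,9)→{3,9}; (6,5)→{5,10}; (7,3)→{3,7}; (8,8)→{5,8,11}; (9,10)→{8,10}; (10,2)→{1,2,3}. Safe: 4. Place at column 4.
Columns [7, 11, 6, 1, 9, 5, 3, 8, 10, 2, 4], r−c [-6, -9, -3, 3, -4, 1, 4, 0, -1, 8, 7], r+c [8, 13, 9, 5, 14, 11, 10, 16, 19, 12, 15] are all distinct, so no two queens attack.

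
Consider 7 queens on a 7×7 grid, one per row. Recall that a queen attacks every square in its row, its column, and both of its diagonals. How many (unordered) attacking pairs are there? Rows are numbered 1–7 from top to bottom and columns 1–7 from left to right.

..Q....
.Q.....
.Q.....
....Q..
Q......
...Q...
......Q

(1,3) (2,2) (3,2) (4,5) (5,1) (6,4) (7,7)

Same column: (2,2)–(3,2) (column 2).
Same diagonal: (1,3)–(2,2) (|1−2| = |3−2| = 1); (2,2)–(7,7) (|2−7| = |2−7| = 5).
Total attacking pairs: 3.

3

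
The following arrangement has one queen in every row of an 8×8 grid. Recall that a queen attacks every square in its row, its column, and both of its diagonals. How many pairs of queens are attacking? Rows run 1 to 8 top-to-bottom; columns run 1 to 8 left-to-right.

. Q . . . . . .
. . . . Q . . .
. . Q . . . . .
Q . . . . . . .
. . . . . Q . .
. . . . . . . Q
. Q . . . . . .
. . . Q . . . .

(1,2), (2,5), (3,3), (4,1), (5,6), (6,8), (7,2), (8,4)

Same column: (1,2)–(7,2) (column 2).
Same diagonal: (1,2)–(5,6) (|1−5| = |2−6| = 4).
Total attacking pairs: 2.

2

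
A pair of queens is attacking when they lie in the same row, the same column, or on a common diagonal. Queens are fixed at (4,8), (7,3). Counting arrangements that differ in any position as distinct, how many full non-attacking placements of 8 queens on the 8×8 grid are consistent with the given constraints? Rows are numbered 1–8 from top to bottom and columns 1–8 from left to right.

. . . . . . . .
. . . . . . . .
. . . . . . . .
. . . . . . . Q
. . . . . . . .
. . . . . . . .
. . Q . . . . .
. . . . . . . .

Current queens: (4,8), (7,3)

Branch on row 1: col 1 → 0; col 2 → 0; col 4 → 2; col 6 → 0; col 7 → 1.
Sum: 0 + 0 + 2 + 0 + 1 = 3.

3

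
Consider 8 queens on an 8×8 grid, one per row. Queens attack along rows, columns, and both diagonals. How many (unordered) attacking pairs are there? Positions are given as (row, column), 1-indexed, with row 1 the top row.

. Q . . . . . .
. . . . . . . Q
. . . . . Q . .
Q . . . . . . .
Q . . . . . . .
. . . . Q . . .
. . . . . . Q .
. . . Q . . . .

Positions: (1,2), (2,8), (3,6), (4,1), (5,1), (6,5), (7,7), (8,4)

Same column: (4,1)–(5,1) (column 1).
Same diagonal: (5,1)–(8,4) (|5−8| = |1−4| = 3).
Total attacking pairs: 2.

2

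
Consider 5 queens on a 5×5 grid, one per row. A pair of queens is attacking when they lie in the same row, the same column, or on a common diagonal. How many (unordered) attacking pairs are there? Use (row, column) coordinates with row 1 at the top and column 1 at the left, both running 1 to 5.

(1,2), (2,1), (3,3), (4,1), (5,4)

3

Same column: (2,1)–(4,1) (column 1).
Same diagonal: (1,2)–(2,1) (|1−2| = |2−1| = 1); (2,1)–(5,4) (|2−5| = |1−4| = 3).
Total attacking pairs: 3.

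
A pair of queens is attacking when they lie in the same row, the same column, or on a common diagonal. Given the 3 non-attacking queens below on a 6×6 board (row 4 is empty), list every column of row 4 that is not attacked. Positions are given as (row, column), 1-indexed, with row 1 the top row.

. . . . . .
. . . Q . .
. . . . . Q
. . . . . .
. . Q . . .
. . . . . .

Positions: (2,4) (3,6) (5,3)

(2,4) attacks row 4 at column 4 and diagonals 2, 6.
(3,6) attacks row 4 at column 6 and diagonals 5.
(5,3) attacks row 4 at column 3 and diagonals 2, 4.
Attacked columns: {2, 3, 4, 5, 6}. Safe: {1}.

columns 1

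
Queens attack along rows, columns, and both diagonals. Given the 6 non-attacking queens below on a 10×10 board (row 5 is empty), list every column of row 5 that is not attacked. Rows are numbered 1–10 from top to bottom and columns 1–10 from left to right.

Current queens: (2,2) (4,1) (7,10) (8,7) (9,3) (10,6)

(2,2) attacks row 5 at column 2 and diagonals 5.
(4,1) attacks row 5 at column 1 and diagonals 2.
(7,10) attacks row 5 at column 10 and diagonals 8.
(8,7) attacks row 5 at column 7 and diagonals 4, 10.
(9,3) attacks row 5 at column 3 and diagonals 7.
(10,6) attacks row 5 at column 6 and diagonals 1.
Attacked columns: {1, 2, 3, 4, 5, 6, 7, 8, 10}. Safe: {9}.

columns 9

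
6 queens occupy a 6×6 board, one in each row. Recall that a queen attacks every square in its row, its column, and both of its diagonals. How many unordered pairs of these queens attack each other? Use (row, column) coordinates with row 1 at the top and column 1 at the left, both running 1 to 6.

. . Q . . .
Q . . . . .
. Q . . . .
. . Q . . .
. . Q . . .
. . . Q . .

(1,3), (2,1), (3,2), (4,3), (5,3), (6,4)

Same column: (1,3)–(4,3) (column 3); (1,3)–(5,3) (column 3); (4,3)–(5,3) (column 3).
Same diagonal: (2,1)–(3,2) (|2−3| = |1−2| = 1); (2,1)–(4,3) (|2−4| = |1−3| = 2); (3,2)–(4,3) (|3−4| = |2−3| = 1); (5,3)–(6,4) (|5−6| = |3−4| = 1).
Total attacking pairs: 7.

7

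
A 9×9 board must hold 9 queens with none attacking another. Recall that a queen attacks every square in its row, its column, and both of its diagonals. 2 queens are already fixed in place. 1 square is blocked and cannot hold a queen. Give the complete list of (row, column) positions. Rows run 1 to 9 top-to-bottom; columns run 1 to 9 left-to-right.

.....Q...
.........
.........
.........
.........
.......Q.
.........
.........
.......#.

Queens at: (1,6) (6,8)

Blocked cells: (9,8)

Row 2: attacked by (1,6)→{5,6,7}; (6,8)→{4,8}. Safe: 1, 2, 3, 9. Place at column 3.
Row 3: attacked by (1,6)→{4,6,8}; (2,3)→{2,3,4}; (6,8)→{5,8}. Safe: 1, 7, 9. Place at column 9.
Row 4: attacked by (1,6)→{3,6,9}; (2,3)→{1,3,5}; (3,9)→{8,9}; (6,8)→{6,8}. Safe: 2, 4, 7. Place at column 2.
Row 5: attacked by (1,6)→{2,6}; (2,3)→{3,6}; (3,9)→{7,9}; (4,2)→{1,2,3}; (6,8)→{7,8,9}. Safe: 4, 5. Place at column 5.
Row 7: attacked by (1,6)→{6}; (2,3)→{3,8}; (3,9)→{5,9}; (4,2)→{2,5}; (5,5)→{3,5,7}; (6,8)→{7,8,9}. Safe: 1, 4. Place at column 1.
Row 8: attacked by (1,6)→{6}; (2,3)→{3,9}; (3,9)→{4,9}; (4,2)→{2,6}; (5,5)→{2,5,8}; (6,8)→{6,8}; (7,1)→{1,2}. Safe: 7. Place at column 7.
Row 9: attacked by (1,6)→{6}; (2,3)→{3}; (3,9)→{3,9}; (4,2)→{2,7}; (5,5)→{1,5,9}; (6,8)→{5,8}; (7,1)→{1,3}; (8,7)→{6,7,8}. Blocked: 8. Safe: 4. Place at column 4.
Columns [6, 3, 9, 2, 5, 8, 1, 7, 4], r−c [-5, -1, -6, 2, 0, -2, 6, 1, 5], r+c [7, 5, 12, 6, 10, 14, 8, 15, 13] are all distinct, so no two queens attack.

(1,6) (2,3) (3,9) (4,2) (5,5) (6,8) (7,1) (8,7) (9,4)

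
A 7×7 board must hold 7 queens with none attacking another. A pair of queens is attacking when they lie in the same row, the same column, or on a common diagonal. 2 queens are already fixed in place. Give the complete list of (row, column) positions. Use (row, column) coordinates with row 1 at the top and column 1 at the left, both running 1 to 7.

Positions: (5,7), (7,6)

(1,2) (2,5) (3,3) (4,1) (5,7) (6,4) (7,6)

Row 1: attacked by (5,7)→{3,7}; (7,6)→{6}. Safe: 1, 2, 4, 5. Place at column 2.
Row 2: attacked by (1,2)→{1,2,3}; (5,7)→{4,7}; (7,6)→{1,6}. Safe: 5. Place at column 5.
Row 3: attacked by (1,2)→{2,4}; (2,5)→{4,5,6}; (5,7)→{5,7}; (7,6)→{2,6}. Safe: 1, 3. Place at column 3.
Row 4: attacked by (1,2)→{2,5}; (2,5)→{3,5,7}; (3,3)→{2,3,4}; (5,7)→{6,7}; (7,6)→{3,6}. Safe: 1. Place at column 1.
Row 6: attacked by (1,2)→{2,7}; (2,5)→{1,5}; (3,3)→{3,6}; (4,1)→{1,3}; (5,7)→{6,7}; (7,6)→{5,6,7}. Safe: 4. Place at column 4.
Columns [2, 5, 3, 1, 7, 4, 6], r−c [-1, -3, 0, 3, -2, 2, 1], r+c [3, 7, 6, 5, 12, 10, 13] are all distinct, so no two queens attack.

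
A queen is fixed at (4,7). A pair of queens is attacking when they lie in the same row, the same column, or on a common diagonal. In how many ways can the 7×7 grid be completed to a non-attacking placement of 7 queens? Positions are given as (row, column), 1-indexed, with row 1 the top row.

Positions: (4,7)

Branch on row 1: col 1 → 1; col 2 → 2; col 3 → 0; col 5 → 1; col 6 → 2.
Sum: 1 + 2 + 0 + 1 + 2 = 6.

6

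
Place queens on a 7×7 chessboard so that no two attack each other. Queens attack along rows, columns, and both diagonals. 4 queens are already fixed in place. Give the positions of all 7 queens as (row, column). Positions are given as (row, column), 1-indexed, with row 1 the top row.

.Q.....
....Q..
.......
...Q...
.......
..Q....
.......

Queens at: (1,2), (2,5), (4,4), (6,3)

(1,2) (2,5) (3,7) (4,4) (5,1) (6,3) (7,6)

Row 3: attacked by (1,2)→{2,4}; (2,5)→{4,5,6}; (4,4)→{3,4,5}; (6,3)→{3,6}. Safe: 1, 7. Place at column 7.
Row 5: attacked by (1,2)→{2,6}; (2,5)→{2,5}; (3,7)→{5,7}; (4,4)→{3,4,5}; (6,3)→{2,3,4}. Safe: 1. Place at column 1.
Row 7: attacked by (1,2)→{2}; (2,5)→{5}; (3,7)→{3,7}; (4,4)→{1,4,7}; (5,1)→{1,3}; (6,3)→{2,3,4}. Safe: 6. Place at column 6.
Columns [2, 5, 7, 4, 1, 3, 6], r−c [-1, -3, -4, 0, 4, 3, 1], r+c [3, 7, 10, 8, 6, 9, 13] are all distinct, so no two queens attack.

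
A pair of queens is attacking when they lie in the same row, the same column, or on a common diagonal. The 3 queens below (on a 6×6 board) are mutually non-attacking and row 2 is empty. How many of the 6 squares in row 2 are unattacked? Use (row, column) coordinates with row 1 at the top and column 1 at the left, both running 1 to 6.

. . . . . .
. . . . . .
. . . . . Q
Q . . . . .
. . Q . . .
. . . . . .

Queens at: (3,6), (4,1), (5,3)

2

(3,6) attacks row 2 at column 6 and diagonals 5.
(4,1) attacks row 2 at column 1 and diagonals 3.
(5,3) attacks row 2 at column 3 and diagonals 6.
Attacked columns: {1, 3, 5, 6}. Safe: {2, 4}.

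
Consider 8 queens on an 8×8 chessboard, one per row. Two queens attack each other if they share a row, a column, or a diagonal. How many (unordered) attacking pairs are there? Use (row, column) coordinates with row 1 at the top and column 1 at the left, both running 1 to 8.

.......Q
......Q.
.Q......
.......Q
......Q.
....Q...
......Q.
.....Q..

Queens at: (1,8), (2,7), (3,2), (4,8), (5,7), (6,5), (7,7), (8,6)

8

Same column: (1,8)–(4,8) (column 8); (2,7)–(5,7) (column 7); (2,7)–(7,7) (column 7); (5,7)–(7,7) (column 7).
Same diagonal: (1,8)–(2,7) (|1−2| = |8−7| = 1); (3,2)–(6,5) (|3−6| = |2−5| = 3); (4,8)–(5,7) (|4−5| = |8−7| = 1); (7,7)–(8,6) (|7−8| = |7−6| = 1).
Total attacking pairs: 8.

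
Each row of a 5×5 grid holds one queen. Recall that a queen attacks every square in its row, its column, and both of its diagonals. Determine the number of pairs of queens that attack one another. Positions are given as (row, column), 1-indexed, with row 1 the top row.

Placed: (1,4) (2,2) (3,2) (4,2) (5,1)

Same column: (2,2)–(3,2) (column 2); (2,2)–(4,2) (column 2); (3,2)–(4,2) (column 2).
Same diagonal: (1,4)–(3,2) (|1−3| = |4−2| = 2); (4,2)–(5,1) (|4−5| = |2−1| = 1).
Total attacking pairs: 5.

5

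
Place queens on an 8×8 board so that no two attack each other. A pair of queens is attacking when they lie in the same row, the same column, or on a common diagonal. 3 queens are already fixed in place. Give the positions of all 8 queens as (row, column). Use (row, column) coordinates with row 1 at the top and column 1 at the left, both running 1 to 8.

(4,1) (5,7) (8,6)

(1,8) (2,2) (3,4) (4,1) (5,7) (6,5) (7,3) (8,6)

Row 1: attacked by (4,1)→{1,4}; (5,7)→{3,7}; (8,6)→{6}. Safe: 2, 5, 8. Place at column 8.
Row 2: attacked by (1,8)→{7,8}; (4,1)→{1,3}; (5,7)→{4,7}; (8,6)→{6}. Safe: 2, 5. Place at column 2.
Row 3: attacked by (1,8)→{6,8}; (2,2)→{1,2,3}; (4,1)→{1,2}; (5,7)→{5,7}; (8,6)→{1,6}. Safe: 4. Place at column 4.
Row 6: attacked by (1,8)→{3,8}; (2,2)→{2,6}; (3,4)→{1,4,7}; (4,1)→{1,3}; (5,7)→{6,7,8}; (8,6)→{4,6,8}. Safe: 5. Place at column 5.
Row 7: attacked by (1,8)→{2,8}; (2,2)→{2,7}; (3,4)→{4,8}; (4,1)→{1,4}; (5,7)→{5,7}; (6,5)→{4,5,6}; (8,6)→{5,6,7}. Safe: 3. Place at column 3.
Columns [8, 2, 4, 1, 7, 5, 3, 6], r−c [-7, 0, -1, 3, -2, 1, 4, 2], r+c [9, 4, 7, 5, 12, 11, 10, 14] are all distinct, so no two queens attack.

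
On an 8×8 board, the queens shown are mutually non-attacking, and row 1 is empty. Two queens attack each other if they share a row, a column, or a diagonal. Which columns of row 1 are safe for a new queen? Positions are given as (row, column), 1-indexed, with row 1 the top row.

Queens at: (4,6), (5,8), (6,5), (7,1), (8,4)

columns 2

(4,6) attacks row 1 at column 6 and diagonals 3.
(5,8) attacks row 1 at column 8 and diagonals 4.
(6,5) attacks row 1 at column 5.
(7,1) attacks row 1 at column 1 and diagonals 7.
(8,4) attacks row 1 at column 4.
Attacked columns: {1, 3, 4, 5, 6, 7, 8}. Safe: {2}.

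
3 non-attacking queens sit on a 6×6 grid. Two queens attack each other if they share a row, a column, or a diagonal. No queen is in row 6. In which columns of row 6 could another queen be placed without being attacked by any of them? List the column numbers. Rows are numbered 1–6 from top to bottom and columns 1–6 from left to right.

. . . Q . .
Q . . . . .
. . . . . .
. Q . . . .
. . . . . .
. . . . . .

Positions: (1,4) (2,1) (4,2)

columns 3, 6

(1,4) attacks row 6 at column 4.
(2,1) attacks row 6 at column 1 and diagonals 5.
(4,2) attacks row 6 at column 2 and diagonals 4.
Attacked columns: {1, 2, 4, 5}. Safe: {3, 6}.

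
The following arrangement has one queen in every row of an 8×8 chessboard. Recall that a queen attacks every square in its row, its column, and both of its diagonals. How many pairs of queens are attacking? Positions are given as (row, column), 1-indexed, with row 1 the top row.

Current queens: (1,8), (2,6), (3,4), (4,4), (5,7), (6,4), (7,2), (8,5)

5

Same column: (3,4)–(4,4) (column 4); (3,4)–(6,4) (column 4); (4,4)–(6,4) (column 4).
Same diagonal: (1,8)–(7,2) (|1−7| = |8−2| = 6); (2,6)–(4,4) (|2−4| = |6−4| = 2).
Total attacking pairs: 5.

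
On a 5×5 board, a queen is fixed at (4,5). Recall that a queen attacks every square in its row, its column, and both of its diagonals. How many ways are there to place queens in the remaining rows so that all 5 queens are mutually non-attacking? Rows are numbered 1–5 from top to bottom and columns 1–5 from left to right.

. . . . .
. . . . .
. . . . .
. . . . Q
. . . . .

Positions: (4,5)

Branch on row 1: col 1 → 1; col 3 → 0; col 4 → 1.
Sum: 1 + 0 + 1 = 2.

2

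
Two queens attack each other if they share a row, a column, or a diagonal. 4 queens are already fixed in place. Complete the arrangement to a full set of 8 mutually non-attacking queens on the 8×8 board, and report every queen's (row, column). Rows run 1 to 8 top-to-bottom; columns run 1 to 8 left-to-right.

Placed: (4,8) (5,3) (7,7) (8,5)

(1,2) (2,4) (3,6) (4,8) (5,3) (6,1) (7,7) (8,5)

Row 1: attacked by (4,8)→{5,8}; (5,3)→{3,7}; (7,7)→{1,7}; (8,5)→{5}. Safe: 2, 4, 6. Place at column 2.
Row 2: attacked by (1,2)→{1,2,3}; (4,8)→{6,8}; (5,3)→{3,6}; (7,7)→{2,7}; (8,5)→{5}. Safe: 4. Place at column 4.
Row 3: attacked by (1,2)→{2,4}; (2,4)→{3,4,5}; (4,8)→{7,8}; (5,3)→{1,3,5}; (7,7)→{3,7}; (8,5)→{5}. Safe: 6. Place at column 6.
Row 6: attacked by (1,2)→{2,7}; (2,4)→{4,8}; (3,6)→{3,6}; (4,8)→{6,8}; (5,3)→{2,3,4}; (7,7)→{6,7,8}; (8,5)→{3,5,7}. Safe: 1. Place at column 1.
Columns [2, 4, 6, 8, 3, 1, 7, 5], r−c [-1, -2, -3, -4, 2, 5, 0, 3], r+c [3, 6, 9, 12, 8, 7, 14, 13] are all distinct, so no two queens attack.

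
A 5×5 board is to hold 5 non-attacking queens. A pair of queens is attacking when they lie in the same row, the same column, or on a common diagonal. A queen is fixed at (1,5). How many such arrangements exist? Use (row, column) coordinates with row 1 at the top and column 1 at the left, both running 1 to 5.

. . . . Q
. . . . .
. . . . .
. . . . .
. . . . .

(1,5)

2

Branch on row 2: col 1 → 0; col 2 → 1; col 3 → 1.
Sum: 0 + 1 + 1 = 2.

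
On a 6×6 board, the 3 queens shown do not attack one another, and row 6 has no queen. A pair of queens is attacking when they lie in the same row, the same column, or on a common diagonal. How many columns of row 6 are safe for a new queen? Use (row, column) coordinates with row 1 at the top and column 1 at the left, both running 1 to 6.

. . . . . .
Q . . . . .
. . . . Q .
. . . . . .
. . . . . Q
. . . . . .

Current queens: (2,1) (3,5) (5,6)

2

(2,1) attacks row 6 at column 1 and diagonals 5.
(3,5) attacks row 6 at column 5 and diagonals 2.
(5,6) attacks row 6 at column 6 and diagonals 5.
Attacked columns: {1, 2, 5, 6}. Safe: {3, 4}.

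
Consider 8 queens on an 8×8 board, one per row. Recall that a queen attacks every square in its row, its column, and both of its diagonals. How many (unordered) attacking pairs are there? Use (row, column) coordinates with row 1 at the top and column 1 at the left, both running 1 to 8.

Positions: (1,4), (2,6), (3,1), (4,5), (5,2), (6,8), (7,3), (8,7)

0

All columns are distinct and no two queens satisfy |Δrow| = |Δcol|, so no pair attacks.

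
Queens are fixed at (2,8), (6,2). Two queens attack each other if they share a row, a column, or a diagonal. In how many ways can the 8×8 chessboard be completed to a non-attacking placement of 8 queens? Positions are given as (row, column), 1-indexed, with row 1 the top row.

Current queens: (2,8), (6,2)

Branch on row 1: col 1 → 0; col 3 → 0; col 4 → 2; col 5 → 1; col 6 → 0.
Sum: 0 + 0 + 2 + 1 + 0 = 3.

3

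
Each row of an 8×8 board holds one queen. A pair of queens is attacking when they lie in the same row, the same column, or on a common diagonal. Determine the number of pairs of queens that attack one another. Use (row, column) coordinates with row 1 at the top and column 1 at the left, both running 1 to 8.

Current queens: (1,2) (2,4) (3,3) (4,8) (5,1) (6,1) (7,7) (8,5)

Same column: (5,1)–(6,1) (column 1).
Same diagonal: (2,4)–(3,3) (|2−3| = |4−3| = 1); (2,4)–(5,1) (|2−5| = |4−1| = 3); (3,3)–(5,1) (|3−5| = |3−1| = 2); (3,3)–(7,7) (|3−7| = |3−7| = 4).
Total attacking pairs: 5.

5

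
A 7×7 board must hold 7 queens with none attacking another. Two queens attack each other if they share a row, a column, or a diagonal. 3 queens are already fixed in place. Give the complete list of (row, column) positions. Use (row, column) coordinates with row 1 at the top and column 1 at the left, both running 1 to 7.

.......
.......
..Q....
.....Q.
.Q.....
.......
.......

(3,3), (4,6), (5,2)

Row 1: attacked by (3,3)→{1,3,5}; (4,6)→{3,6}; (5,2)→{2,6}. Safe: 4, 7. Place at column 4.
Row 2: attacked by (1,4)→{3,4,5}; (3,3)→{2,3,4}; (4,6)→{4,6}; (5,2)→{2,5}. Safe: 1, 7. Place at column 7.
Row 6: attacked by (1,4)→{4}; (2,7)→{3,7}; (3,3)→{3,6}; (4,6)→{4,6}; (5,2)→{1,2,3}. Safe: 5. Place at column 5.
Row 7: attacked by (1,4)→{4}; (2,7)→{2,7}; (3,3)→{3,7}; (4,6)→{3,6}; (5,2)→{2,4}; (6,5)→{4,5,6}. Safe: 1. Place at column 1.
Columns [4, 7, 3, 6, 2, 5, 1], r−c [-3, -5, 0, -2, 3, 1, 6], r+c [5, 9, 6, 10, 7, 11, 8] are all distinct, so no two queens attack.

(1,4) (2,7) (3,3) (4,6) (5,2) (6,5) (7,1)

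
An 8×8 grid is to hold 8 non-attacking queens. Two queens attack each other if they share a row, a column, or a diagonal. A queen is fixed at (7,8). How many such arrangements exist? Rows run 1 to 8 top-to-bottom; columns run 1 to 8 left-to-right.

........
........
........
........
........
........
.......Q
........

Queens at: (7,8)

8

Branch on row 1: col 1 → 0; col 3 → 3; col 4 → 1; col 5 → 2; col 6 → 1; col 7 → 1.
Sum: 0 + 3 + 1 + 2 + 1 + 1 = 8.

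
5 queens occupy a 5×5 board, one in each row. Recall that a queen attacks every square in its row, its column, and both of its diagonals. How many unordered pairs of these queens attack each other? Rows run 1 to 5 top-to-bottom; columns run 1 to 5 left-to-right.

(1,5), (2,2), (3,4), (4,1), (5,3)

All columns are distinct and no two queens satisfy |Δrow| = |Δcol|, so no pair attacks.

0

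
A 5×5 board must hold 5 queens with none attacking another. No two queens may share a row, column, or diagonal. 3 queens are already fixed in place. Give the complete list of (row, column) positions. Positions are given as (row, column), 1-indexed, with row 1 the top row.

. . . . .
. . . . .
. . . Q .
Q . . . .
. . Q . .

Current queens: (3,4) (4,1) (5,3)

Row 1: attacked by (3,4)→{2,4}; (4,1)→{1,4}; (5,3)→{3}. Safe: 5. Place at column 5.
Row 2: attacked by (1,5)→{4,5}; (3,4)→{3,4,5}; (4,1)→{1,3}; (5,3)→{3}. Safe: 2. Place at column 2.
Columns [5, 2, 4, 1, 3], r−c [-4, 0, -1, 3, 2], r+c [6, 4, 7, 5, 8] are all distinct, so no two queens attack.

(1,5) (2,2) (3,4) (4,1) (5,3)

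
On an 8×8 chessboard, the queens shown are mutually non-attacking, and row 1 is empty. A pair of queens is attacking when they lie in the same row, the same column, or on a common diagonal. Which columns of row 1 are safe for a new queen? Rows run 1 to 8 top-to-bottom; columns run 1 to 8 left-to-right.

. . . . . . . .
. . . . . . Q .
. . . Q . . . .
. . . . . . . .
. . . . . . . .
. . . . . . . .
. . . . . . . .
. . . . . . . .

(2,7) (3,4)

(2,7) attacks row 1 at column 7 and diagonals 6, 8.
(3,4) attacks row 1 at column 4 and diagonals 2, 6.
Attacked columns: {2, 4, 6, 7, 8}. Safe: {1, 3, 5}.

columns 1, 3, 5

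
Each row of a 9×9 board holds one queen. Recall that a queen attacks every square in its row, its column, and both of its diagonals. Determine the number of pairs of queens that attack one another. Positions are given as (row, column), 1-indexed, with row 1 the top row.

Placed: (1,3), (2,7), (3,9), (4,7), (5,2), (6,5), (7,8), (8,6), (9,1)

Same column: (2,7)–(4,7) (column 7).
Same diagonal: (4,7)–(6,5) (|4−6| = |7−5| = 2).
Total attacking pairs: 2.

2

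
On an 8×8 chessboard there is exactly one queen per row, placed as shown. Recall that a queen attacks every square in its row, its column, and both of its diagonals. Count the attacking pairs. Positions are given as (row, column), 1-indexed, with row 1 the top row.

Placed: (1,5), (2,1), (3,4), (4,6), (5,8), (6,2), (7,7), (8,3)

All columns are distinct and no two queens satisfy |Δrow| = |Δcol|, so no pair attacks.

0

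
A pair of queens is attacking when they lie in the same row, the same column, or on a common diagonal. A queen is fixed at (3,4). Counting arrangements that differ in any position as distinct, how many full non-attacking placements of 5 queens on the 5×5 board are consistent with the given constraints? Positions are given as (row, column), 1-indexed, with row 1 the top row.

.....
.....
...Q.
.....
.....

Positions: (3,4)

2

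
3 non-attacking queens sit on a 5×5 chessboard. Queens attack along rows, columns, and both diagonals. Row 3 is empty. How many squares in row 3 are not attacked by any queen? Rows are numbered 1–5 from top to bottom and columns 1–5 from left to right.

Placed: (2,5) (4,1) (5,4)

(2,5) attacks row 3 at column 5 and diagonals 4.
(4,1) attacks row 3 at column 1 and diagonals 2.
(5,4) attacks row 3 at column 4 and diagonals 2.
Attacked columns: {1, 2, 4, 5}. Safe: {3}.

1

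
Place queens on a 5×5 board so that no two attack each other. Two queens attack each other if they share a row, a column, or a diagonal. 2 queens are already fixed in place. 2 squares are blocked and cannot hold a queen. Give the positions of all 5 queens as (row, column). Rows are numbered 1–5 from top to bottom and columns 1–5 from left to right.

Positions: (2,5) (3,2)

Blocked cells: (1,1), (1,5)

Row 1: attacked by (2,5)→{4,5}; (3,2)→{2,4}. Blocked: 1,5. Safe: 3. Place at column 3.
Row 4: attacked by (1,3)→{3}; (2,5)→{3,5}; (3,2)→{1,2,3}. Safe: 4. Place at column 4.
Row 5: attacked by (1,3)→{3}; (2,5)→{2,5}; (3,2)→{2,4}; (4,4)→{3,4,5}. Safe: 1. Place at column 1.
Columns [3, 5, 2, 4, 1], r−c [-2, -3, 1, 0, 4], r+c [4, 7, 5, 8, 6] are all distinct, so no two queens attack.

(1,3) (2,5) (3,2) (4,4) (5,1)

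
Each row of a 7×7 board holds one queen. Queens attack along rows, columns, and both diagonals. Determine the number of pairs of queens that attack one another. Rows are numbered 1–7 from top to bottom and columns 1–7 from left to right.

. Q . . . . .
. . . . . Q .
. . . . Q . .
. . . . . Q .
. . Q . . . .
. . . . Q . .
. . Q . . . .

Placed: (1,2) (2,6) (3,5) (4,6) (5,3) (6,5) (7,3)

Same column: (2,6)–(4,6) (column 6); (3,5)–(6,5) (column 5); (5,3)–(7,3) (column 3).
Same diagonal: (2,6)–(3,5) (|2−3| = |6−5| = 1); (2,6)–(5,3) (|2−5| = |6−3| = 3); (3,5)–(4,6) (|3−4| = |5−6| = 1); (3,5)–(5,3) (|3−5| = |5−3| = 2); (4,6)–(7,3) (|4−7| = |6−3| = 3).
Total attacking pairs: 8.

8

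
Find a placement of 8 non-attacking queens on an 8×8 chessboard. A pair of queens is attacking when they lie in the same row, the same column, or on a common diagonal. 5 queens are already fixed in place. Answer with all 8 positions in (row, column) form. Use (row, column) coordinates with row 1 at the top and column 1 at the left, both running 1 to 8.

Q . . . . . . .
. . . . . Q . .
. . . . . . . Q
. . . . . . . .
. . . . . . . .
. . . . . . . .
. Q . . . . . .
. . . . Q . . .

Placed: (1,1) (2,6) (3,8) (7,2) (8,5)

(1,1) (2,6) (3,8) (4,3) (5,7) (6,4) (7,2) (8,5)

Row 4: attacked by (1,1)→{1,4}; (2,6)→{4,6,8}; (3,8)→{7,8}; (7,2)→{2,5}; (8,5)→{1,5}. Safe: 3. Place at column 3.
Row 5: attacked by (1,1)→{1,5}; (2,6)→{3,6}; (3,8)→{6,8}; (4,3)→{2,3,4}; (7,2)→{2,4}; (8,5)→{2,5,8}. Safe: 7. Place at column 7.
Row 6: attacked by (1,1)→{1,6}; (2,6)→{2,6}; (3,8)→{5,8}; (4,3)→{1,3,5}; (5,7)→{6,7,8}; (7,2)→{1,2,3}; (8,5)→{3,5,7}. Safe: 4. Place at column 4.
Columns [1, 6, 8, 3, 7, 4, 2, 5], r−c [0, -4, -5, 1, -2, 2, 5, 3], r+c [2, 8, 11, 7, 12, 10, 9, 13] are all distinct, so no two queens attack.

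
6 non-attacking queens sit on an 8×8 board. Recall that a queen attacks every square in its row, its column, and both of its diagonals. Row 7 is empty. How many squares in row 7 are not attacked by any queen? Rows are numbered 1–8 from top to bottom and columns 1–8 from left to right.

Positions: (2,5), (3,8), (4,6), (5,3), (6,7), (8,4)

1

(2,5) attacks row 7 at column 5.
(3,8) attacks row 7 at column 8 and diagonals 4.
(4,6) attacks row 7 at column 6 and diagonals 3.
(5,3) attacks row 7 at column 3 and diagonals 1, 5.
(6,7) attacks row 7 at column 7 and diagonals 6, 8.
(8,4) attacks row 7 at column 4 and diagonals 3, 5.
Attacked columns: {1, 3, 4, 5, 6, 7, 8}. Safe: {2}.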